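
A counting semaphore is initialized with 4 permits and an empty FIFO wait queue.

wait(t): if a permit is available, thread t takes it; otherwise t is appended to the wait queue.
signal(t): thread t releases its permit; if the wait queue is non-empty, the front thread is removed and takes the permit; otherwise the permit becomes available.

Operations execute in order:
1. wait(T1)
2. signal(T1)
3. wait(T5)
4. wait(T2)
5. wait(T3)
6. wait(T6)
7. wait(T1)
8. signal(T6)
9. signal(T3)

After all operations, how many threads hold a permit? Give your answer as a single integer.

Answer: 3

Derivation:
Step 1: wait(T1) -> count=3 queue=[] holders={T1}
Step 2: signal(T1) -> count=4 queue=[] holders={none}
Step 3: wait(T5) -> count=3 queue=[] holders={T5}
Step 4: wait(T2) -> count=2 queue=[] holders={T2,T5}
Step 5: wait(T3) -> count=1 queue=[] holders={T2,T3,T5}
Step 6: wait(T6) -> count=0 queue=[] holders={T2,T3,T5,T6}
Step 7: wait(T1) -> count=0 queue=[T1] holders={T2,T3,T5,T6}
Step 8: signal(T6) -> count=0 queue=[] holders={T1,T2,T3,T5}
Step 9: signal(T3) -> count=1 queue=[] holders={T1,T2,T5}
Final holders: {T1,T2,T5} -> 3 thread(s)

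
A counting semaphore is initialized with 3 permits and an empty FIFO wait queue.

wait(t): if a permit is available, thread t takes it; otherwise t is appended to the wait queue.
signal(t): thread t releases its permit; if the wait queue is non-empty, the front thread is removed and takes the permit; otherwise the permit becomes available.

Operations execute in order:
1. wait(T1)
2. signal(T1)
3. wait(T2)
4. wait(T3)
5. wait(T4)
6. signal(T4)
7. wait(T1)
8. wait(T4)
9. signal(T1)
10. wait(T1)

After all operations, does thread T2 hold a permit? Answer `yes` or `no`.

Answer: yes

Derivation:
Step 1: wait(T1) -> count=2 queue=[] holders={T1}
Step 2: signal(T1) -> count=3 queue=[] holders={none}
Step 3: wait(T2) -> count=2 queue=[] holders={T2}
Step 4: wait(T3) -> count=1 queue=[] holders={T2,T3}
Step 5: wait(T4) -> count=0 queue=[] holders={T2,T3,T4}
Step 6: signal(T4) -> count=1 queue=[] holders={T2,T3}
Step 7: wait(T1) -> count=0 queue=[] holders={T1,T2,T3}
Step 8: wait(T4) -> count=0 queue=[T4] holders={T1,T2,T3}
Step 9: signal(T1) -> count=0 queue=[] holders={T2,T3,T4}
Step 10: wait(T1) -> count=0 queue=[T1] holders={T2,T3,T4}
Final holders: {T2,T3,T4} -> T2 in holders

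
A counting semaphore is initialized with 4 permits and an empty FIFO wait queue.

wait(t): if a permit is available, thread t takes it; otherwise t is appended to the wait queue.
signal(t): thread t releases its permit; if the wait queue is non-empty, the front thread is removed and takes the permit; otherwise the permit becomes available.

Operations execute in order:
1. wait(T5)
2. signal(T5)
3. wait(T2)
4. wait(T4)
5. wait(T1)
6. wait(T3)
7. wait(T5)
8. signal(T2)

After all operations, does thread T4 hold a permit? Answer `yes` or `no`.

Step 1: wait(T5) -> count=3 queue=[] holders={T5}
Step 2: signal(T5) -> count=4 queue=[] holders={none}
Step 3: wait(T2) -> count=3 queue=[] holders={T2}
Step 4: wait(T4) -> count=2 queue=[] holders={T2,T4}
Step 5: wait(T1) -> count=1 queue=[] holders={T1,T2,T4}
Step 6: wait(T3) -> count=0 queue=[] holders={T1,T2,T3,T4}
Step 7: wait(T5) -> count=0 queue=[T5] holders={T1,T2,T3,T4}
Step 8: signal(T2) -> count=0 queue=[] holders={T1,T3,T4,T5}
Final holders: {T1,T3,T4,T5} -> T4 in holders

Answer: yes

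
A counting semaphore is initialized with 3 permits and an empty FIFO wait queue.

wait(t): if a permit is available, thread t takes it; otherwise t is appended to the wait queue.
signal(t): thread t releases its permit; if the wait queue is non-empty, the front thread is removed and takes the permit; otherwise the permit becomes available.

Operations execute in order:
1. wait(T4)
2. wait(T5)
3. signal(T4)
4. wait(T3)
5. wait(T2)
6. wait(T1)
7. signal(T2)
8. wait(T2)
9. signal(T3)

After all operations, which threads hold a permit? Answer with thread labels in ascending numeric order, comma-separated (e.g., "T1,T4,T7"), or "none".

Step 1: wait(T4) -> count=2 queue=[] holders={T4}
Step 2: wait(T5) -> count=1 queue=[] holders={T4,T5}
Step 3: signal(T4) -> count=2 queue=[] holders={T5}
Step 4: wait(T3) -> count=1 queue=[] holders={T3,T5}
Step 5: wait(T2) -> count=0 queue=[] holders={T2,T3,T5}
Step 6: wait(T1) -> count=0 queue=[T1] holders={T2,T3,T5}
Step 7: signal(T2) -> count=0 queue=[] holders={T1,T3,T5}
Step 8: wait(T2) -> count=0 queue=[T2] holders={T1,T3,T5}
Step 9: signal(T3) -> count=0 queue=[] holders={T1,T2,T5}
Final holders: T1,T2,T5

Answer: T1,T2,T5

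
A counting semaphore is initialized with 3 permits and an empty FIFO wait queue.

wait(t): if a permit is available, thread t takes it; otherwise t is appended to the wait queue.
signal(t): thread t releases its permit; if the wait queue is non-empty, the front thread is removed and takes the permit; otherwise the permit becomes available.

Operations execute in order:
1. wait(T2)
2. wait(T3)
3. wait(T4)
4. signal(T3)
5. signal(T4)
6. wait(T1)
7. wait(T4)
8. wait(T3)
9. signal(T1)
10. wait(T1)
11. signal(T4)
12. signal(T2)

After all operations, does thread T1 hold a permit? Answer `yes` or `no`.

Answer: yes

Derivation:
Step 1: wait(T2) -> count=2 queue=[] holders={T2}
Step 2: wait(T3) -> count=1 queue=[] holders={T2,T3}
Step 3: wait(T4) -> count=0 queue=[] holders={T2,T3,T4}
Step 4: signal(T3) -> count=1 queue=[] holders={T2,T4}
Step 5: signal(T4) -> count=2 queue=[] holders={T2}
Step 6: wait(T1) -> count=1 queue=[] holders={T1,T2}
Step 7: wait(T4) -> count=0 queue=[] holders={T1,T2,T4}
Step 8: wait(T3) -> count=0 queue=[T3] holders={T1,T2,T4}
Step 9: signal(T1) -> count=0 queue=[] holders={T2,T3,T4}
Step 10: wait(T1) -> count=0 queue=[T1] holders={T2,T3,T4}
Step 11: signal(T4) -> count=0 queue=[] holders={T1,T2,T3}
Step 12: signal(T2) -> count=1 queue=[] holders={T1,T3}
Final holders: {T1,T3} -> T1 in holders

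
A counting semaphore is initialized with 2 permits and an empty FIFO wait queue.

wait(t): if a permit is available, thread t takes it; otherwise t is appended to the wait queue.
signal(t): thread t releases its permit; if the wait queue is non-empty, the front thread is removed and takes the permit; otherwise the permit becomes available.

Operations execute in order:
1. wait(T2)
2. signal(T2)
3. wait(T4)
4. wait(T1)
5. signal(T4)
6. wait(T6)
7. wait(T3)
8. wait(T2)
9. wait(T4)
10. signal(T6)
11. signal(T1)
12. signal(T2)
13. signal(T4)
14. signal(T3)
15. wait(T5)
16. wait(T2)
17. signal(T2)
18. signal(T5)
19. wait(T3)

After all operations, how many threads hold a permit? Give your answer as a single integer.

Answer: 1

Derivation:
Step 1: wait(T2) -> count=1 queue=[] holders={T2}
Step 2: signal(T2) -> count=2 queue=[] holders={none}
Step 3: wait(T4) -> count=1 queue=[] holders={T4}
Step 4: wait(T1) -> count=0 queue=[] holders={T1,T4}
Step 5: signal(T4) -> count=1 queue=[] holders={T1}
Step 6: wait(T6) -> count=0 queue=[] holders={T1,T6}
Step 7: wait(T3) -> count=0 queue=[T3] holders={T1,T6}
Step 8: wait(T2) -> count=0 queue=[T3,T2] holders={T1,T6}
Step 9: wait(T4) -> count=0 queue=[T3,T2,T4] holders={T1,T6}
Step 10: signal(T6) -> count=0 queue=[T2,T4] holders={T1,T3}
Step 11: signal(T1) -> count=0 queue=[T4] holders={T2,T3}
Step 12: signal(T2) -> count=0 queue=[] holders={T3,T4}
Step 13: signal(T4) -> count=1 queue=[] holders={T3}
Step 14: signal(T3) -> count=2 queue=[] holders={none}
Step 15: wait(T5) -> count=1 queue=[] holders={T5}
Step 16: wait(T2) -> count=0 queue=[] holders={T2,T5}
Step 17: signal(T2) -> count=1 queue=[] holders={T5}
Step 18: signal(T5) -> count=2 queue=[] holders={none}
Step 19: wait(T3) -> count=1 queue=[] holders={T3}
Final holders: {T3} -> 1 thread(s)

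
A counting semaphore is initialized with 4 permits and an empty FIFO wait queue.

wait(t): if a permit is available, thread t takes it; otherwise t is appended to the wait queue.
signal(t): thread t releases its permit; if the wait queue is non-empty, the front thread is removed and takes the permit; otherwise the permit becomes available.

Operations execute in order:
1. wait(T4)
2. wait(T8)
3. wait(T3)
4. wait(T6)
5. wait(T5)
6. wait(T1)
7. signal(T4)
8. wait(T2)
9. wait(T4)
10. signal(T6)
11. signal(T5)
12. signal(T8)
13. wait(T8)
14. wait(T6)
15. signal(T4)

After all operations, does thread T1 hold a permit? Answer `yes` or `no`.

Step 1: wait(T4) -> count=3 queue=[] holders={T4}
Step 2: wait(T8) -> count=2 queue=[] holders={T4,T8}
Step 3: wait(T3) -> count=1 queue=[] holders={T3,T4,T8}
Step 4: wait(T6) -> count=0 queue=[] holders={T3,T4,T6,T8}
Step 5: wait(T5) -> count=0 queue=[T5] holders={T3,T4,T6,T8}
Step 6: wait(T1) -> count=0 queue=[T5,T1] holders={T3,T4,T6,T8}
Step 7: signal(T4) -> count=0 queue=[T1] holders={T3,T5,T6,T8}
Step 8: wait(T2) -> count=0 queue=[T1,T2] holders={T3,T5,T6,T8}
Step 9: wait(T4) -> count=0 queue=[T1,T2,T4] holders={T3,T5,T6,T8}
Step 10: signal(T6) -> count=0 queue=[T2,T4] holders={T1,T3,T5,T8}
Step 11: signal(T5) -> count=0 queue=[T4] holders={T1,T2,T3,T8}
Step 12: signal(T8) -> count=0 queue=[] holders={T1,T2,T3,T4}
Step 13: wait(T8) -> count=0 queue=[T8] holders={T1,T2,T3,T4}
Step 14: wait(T6) -> count=0 queue=[T8,T6] holders={T1,T2,T3,T4}
Step 15: signal(T4) -> count=0 queue=[T6] holders={T1,T2,T3,T8}
Final holders: {T1,T2,T3,T8} -> T1 in holders

Answer: yes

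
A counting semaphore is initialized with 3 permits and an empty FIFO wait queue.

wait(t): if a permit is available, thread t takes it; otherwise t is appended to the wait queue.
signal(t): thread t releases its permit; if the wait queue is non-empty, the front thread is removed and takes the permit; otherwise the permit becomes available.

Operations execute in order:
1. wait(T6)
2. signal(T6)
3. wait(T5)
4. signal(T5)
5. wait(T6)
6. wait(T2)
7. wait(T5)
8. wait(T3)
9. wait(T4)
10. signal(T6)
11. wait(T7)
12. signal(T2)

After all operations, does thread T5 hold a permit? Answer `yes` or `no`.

Step 1: wait(T6) -> count=2 queue=[] holders={T6}
Step 2: signal(T6) -> count=3 queue=[] holders={none}
Step 3: wait(T5) -> count=2 queue=[] holders={T5}
Step 4: signal(T5) -> count=3 queue=[] holders={none}
Step 5: wait(T6) -> count=2 queue=[] holders={T6}
Step 6: wait(T2) -> count=1 queue=[] holders={T2,T6}
Step 7: wait(T5) -> count=0 queue=[] holders={T2,T5,T6}
Step 8: wait(T3) -> count=0 queue=[T3] holders={T2,T5,T6}
Step 9: wait(T4) -> count=0 queue=[T3,T4] holders={T2,T5,T6}
Step 10: signal(T6) -> count=0 queue=[T4] holders={T2,T3,T5}
Step 11: wait(T7) -> count=0 queue=[T4,T7] holders={T2,T3,T5}
Step 12: signal(T2) -> count=0 queue=[T7] holders={T3,T4,T5}
Final holders: {T3,T4,T5} -> T5 in holders

Answer: yes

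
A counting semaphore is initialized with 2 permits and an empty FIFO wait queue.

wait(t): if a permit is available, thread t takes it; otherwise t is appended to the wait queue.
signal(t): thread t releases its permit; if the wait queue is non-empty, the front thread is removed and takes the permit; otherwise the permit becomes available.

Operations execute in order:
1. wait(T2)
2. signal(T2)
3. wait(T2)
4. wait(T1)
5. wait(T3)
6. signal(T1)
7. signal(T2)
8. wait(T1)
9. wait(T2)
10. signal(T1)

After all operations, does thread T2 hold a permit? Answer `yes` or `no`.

Answer: yes

Derivation:
Step 1: wait(T2) -> count=1 queue=[] holders={T2}
Step 2: signal(T2) -> count=2 queue=[] holders={none}
Step 3: wait(T2) -> count=1 queue=[] holders={T2}
Step 4: wait(T1) -> count=0 queue=[] holders={T1,T2}
Step 5: wait(T3) -> count=0 queue=[T3] holders={T1,T2}
Step 6: signal(T1) -> count=0 queue=[] holders={T2,T3}
Step 7: signal(T2) -> count=1 queue=[] holders={T3}
Step 8: wait(T1) -> count=0 queue=[] holders={T1,T3}
Step 9: wait(T2) -> count=0 queue=[T2] holders={T1,T3}
Step 10: signal(T1) -> count=0 queue=[] holders={T2,T3}
Final holders: {T2,T3} -> T2 in holders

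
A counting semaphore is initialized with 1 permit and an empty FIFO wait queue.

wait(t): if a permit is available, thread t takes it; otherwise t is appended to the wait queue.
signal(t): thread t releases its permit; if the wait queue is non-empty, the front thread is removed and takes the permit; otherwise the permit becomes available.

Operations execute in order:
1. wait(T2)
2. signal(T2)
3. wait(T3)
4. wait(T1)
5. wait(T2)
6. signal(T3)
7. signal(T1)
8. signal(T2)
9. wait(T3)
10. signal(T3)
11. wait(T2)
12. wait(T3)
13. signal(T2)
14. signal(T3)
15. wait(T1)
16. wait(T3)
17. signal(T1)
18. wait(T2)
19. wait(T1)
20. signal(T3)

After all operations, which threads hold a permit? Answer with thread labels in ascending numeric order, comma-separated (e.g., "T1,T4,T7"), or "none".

Step 1: wait(T2) -> count=0 queue=[] holders={T2}
Step 2: signal(T2) -> count=1 queue=[] holders={none}
Step 3: wait(T3) -> count=0 queue=[] holders={T3}
Step 4: wait(T1) -> count=0 queue=[T1] holders={T3}
Step 5: wait(T2) -> count=0 queue=[T1,T2] holders={T3}
Step 6: signal(T3) -> count=0 queue=[T2] holders={T1}
Step 7: signal(T1) -> count=0 queue=[] holders={T2}
Step 8: signal(T2) -> count=1 queue=[] holders={none}
Step 9: wait(T3) -> count=0 queue=[] holders={T3}
Step 10: signal(T3) -> count=1 queue=[] holders={none}
Step 11: wait(T2) -> count=0 queue=[] holders={T2}
Step 12: wait(T3) -> count=0 queue=[T3] holders={T2}
Step 13: signal(T2) -> count=0 queue=[] holders={T3}
Step 14: signal(T3) -> count=1 queue=[] holders={none}
Step 15: wait(T1) -> count=0 queue=[] holders={T1}
Step 16: wait(T3) -> count=0 queue=[T3] holders={T1}
Step 17: signal(T1) -> count=0 queue=[] holders={T3}
Step 18: wait(T2) -> count=0 queue=[T2] holders={T3}
Step 19: wait(T1) -> count=0 queue=[T2,T1] holders={T3}
Step 20: signal(T3) -> count=0 queue=[T1] holders={T2}
Final holders: T2

Answer: T2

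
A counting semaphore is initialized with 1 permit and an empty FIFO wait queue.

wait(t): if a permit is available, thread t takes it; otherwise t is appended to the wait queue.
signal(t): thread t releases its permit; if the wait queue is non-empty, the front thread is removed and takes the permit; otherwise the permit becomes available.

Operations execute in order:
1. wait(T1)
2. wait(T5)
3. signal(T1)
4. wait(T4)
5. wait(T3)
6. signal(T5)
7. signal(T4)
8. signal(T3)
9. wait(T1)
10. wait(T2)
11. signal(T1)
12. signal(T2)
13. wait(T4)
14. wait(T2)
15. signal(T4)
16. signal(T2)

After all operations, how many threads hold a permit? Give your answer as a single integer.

Answer: 0

Derivation:
Step 1: wait(T1) -> count=0 queue=[] holders={T1}
Step 2: wait(T5) -> count=0 queue=[T5] holders={T1}
Step 3: signal(T1) -> count=0 queue=[] holders={T5}
Step 4: wait(T4) -> count=0 queue=[T4] holders={T5}
Step 5: wait(T3) -> count=0 queue=[T4,T3] holders={T5}
Step 6: signal(T5) -> count=0 queue=[T3] holders={T4}
Step 7: signal(T4) -> count=0 queue=[] holders={T3}
Step 8: signal(T3) -> count=1 queue=[] holders={none}
Step 9: wait(T1) -> count=0 queue=[] holders={T1}
Step 10: wait(T2) -> count=0 queue=[T2] holders={T1}
Step 11: signal(T1) -> count=0 queue=[] holders={T2}
Step 12: signal(T2) -> count=1 queue=[] holders={none}
Step 13: wait(T4) -> count=0 queue=[] holders={T4}
Step 14: wait(T2) -> count=0 queue=[T2] holders={T4}
Step 15: signal(T4) -> count=0 queue=[] holders={T2}
Step 16: signal(T2) -> count=1 queue=[] holders={none}
Final holders: {none} -> 0 thread(s)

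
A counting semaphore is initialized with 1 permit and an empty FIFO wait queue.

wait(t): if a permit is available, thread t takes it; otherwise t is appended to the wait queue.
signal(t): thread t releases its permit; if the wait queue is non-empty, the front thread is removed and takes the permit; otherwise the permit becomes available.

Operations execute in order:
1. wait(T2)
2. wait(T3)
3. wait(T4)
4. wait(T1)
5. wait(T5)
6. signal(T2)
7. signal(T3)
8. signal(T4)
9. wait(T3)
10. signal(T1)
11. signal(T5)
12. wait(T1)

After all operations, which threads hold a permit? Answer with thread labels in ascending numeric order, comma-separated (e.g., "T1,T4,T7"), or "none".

Step 1: wait(T2) -> count=0 queue=[] holders={T2}
Step 2: wait(T3) -> count=0 queue=[T3] holders={T2}
Step 3: wait(T4) -> count=0 queue=[T3,T4] holders={T2}
Step 4: wait(T1) -> count=0 queue=[T3,T4,T1] holders={T2}
Step 5: wait(T5) -> count=0 queue=[T3,T4,T1,T5] holders={T2}
Step 6: signal(T2) -> count=0 queue=[T4,T1,T5] holders={T3}
Step 7: signal(T3) -> count=0 queue=[T1,T5] holders={T4}
Step 8: signal(T4) -> count=0 queue=[T5] holders={T1}
Step 9: wait(T3) -> count=0 queue=[T5,T3] holders={T1}
Step 10: signal(T1) -> count=0 queue=[T3] holders={T5}
Step 11: signal(T5) -> count=0 queue=[] holders={T3}
Step 12: wait(T1) -> count=0 queue=[T1] holders={T3}
Final holders: T3

Answer: T3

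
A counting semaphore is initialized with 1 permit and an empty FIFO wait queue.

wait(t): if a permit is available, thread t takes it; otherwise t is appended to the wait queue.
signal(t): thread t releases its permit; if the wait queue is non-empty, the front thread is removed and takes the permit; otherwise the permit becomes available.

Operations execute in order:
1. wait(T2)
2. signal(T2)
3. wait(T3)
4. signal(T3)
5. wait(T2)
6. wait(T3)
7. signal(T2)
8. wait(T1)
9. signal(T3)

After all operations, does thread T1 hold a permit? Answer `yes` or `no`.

Step 1: wait(T2) -> count=0 queue=[] holders={T2}
Step 2: signal(T2) -> count=1 queue=[] holders={none}
Step 3: wait(T3) -> count=0 queue=[] holders={T3}
Step 4: signal(T3) -> count=1 queue=[] holders={none}
Step 5: wait(T2) -> count=0 queue=[] holders={T2}
Step 6: wait(T3) -> count=0 queue=[T3] holders={T2}
Step 7: signal(T2) -> count=0 queue=[] holders={T3}
Step 8: wait(T1) -> count=0 queue=[T1] holders={T3}
Step 9: signal(T3) -> count=0 queue=[] holders={T1}
Final holders: {T1} -> T1 in holders

Answer: yes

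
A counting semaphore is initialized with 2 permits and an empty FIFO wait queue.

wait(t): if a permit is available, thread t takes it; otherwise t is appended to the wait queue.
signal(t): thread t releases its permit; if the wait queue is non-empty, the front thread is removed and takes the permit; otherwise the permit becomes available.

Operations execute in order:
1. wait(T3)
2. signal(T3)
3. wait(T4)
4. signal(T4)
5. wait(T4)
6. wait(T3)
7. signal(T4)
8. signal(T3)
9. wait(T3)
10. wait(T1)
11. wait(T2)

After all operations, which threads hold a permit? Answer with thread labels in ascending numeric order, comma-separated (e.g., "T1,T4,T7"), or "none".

Step 1: wait(T3) -> count=1 queue=[] holders={T3}
Step 2: signal(T3) -> count=2 queue=[] holders={none}
Step 3: wait(T4) -> count=1 queue=[] holders={T4}
Step 4: signal(T4) -> count=2 queue=[] holders={none}
Step 5: wait(T4) -> count=1 queue=[] holders={T4}
Step 6: wait(T3) -> count=0 queue=[] holders={T3,T4}
Step 7: signal(T4) -> count=1 queue=[] holders={T3}
Step 8: signal(T3) -> count=2 queue=[] holders={none}
Step 9: wait(T3) -> count=1 queue=[] holders={T3}
Step 10: wait(T1) -> count=0 queue=[] holders={T1,T3}
Step 11: wait(T2) -> count=0 queue=[T2] holders={T1,T3}
Final holders: T1,T3

Answer: T1,T3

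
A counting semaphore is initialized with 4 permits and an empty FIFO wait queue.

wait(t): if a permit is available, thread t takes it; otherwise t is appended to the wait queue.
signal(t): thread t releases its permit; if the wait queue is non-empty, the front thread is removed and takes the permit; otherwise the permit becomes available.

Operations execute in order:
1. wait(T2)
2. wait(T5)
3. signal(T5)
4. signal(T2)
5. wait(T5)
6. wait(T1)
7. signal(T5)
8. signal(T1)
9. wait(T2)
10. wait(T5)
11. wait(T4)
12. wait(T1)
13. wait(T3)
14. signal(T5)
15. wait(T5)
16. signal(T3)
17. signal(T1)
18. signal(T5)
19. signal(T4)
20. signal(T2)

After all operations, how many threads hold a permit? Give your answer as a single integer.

Answer: 0

Derivation:
Step 1: wait(T2) -> count=3 queue=[] holders={T2}
Step 2: wait(T5) -> count=2 queue=[] holders={T2,T5}
Step 3: signal(T5) -> count=3 queue=[] holders={T2}
Step 4: signal(T2) -> count=4 queue=[] holders={none}
Step 5: wait(T5) -> count=3 queue=[] holders={T5}
Step 6: wait(T1) -> count=2 queue=[] holders={T1,T5}
Step 7: signal(T5) -> count=3 queue=[] holders={T1}
Step 8: signal(T1) -> count=4 queue=[] holders={none}
Step 9: wait(T2) -> count=3 queue=[] holders={T2}
Step 10: wait(T5) -> count=2 queue=[] holders={T2,T5}
Step 11: wait(T4) -> count=1 queue=[] holders={T2,T4,T5}
Step 12: wait(T1) -> count=0 queue=[] holders={T1,T2,T4,T5}
Step 13: wait(T3) -> count=0 queue=[T3] holders={T1,T2,T4,T5}
Step 14: signal(T5) -> count=0 queue=[] holders={T1,T2,T3,T4}
Step 15: wait(T5) -> count=0 queue=[T5] holders={T1,T2,T3,T4}
Step 16: signal(T3) -> count=0 queue=[] holders={T1,T2,T4,T5}
Step 17: signal(T1) -> count=1 queue=[] holders={T2,T4,T5}
Step 18: signal(T5) -> count=2 queue=[] holders={T2,T4}
Step 19: signal(T4) -> count=3 queue=[] holders={T2}
Step 20: signal(T2) -> count=4 queue=[] holders={none}
Final holders: {none} -> 0 thread(s)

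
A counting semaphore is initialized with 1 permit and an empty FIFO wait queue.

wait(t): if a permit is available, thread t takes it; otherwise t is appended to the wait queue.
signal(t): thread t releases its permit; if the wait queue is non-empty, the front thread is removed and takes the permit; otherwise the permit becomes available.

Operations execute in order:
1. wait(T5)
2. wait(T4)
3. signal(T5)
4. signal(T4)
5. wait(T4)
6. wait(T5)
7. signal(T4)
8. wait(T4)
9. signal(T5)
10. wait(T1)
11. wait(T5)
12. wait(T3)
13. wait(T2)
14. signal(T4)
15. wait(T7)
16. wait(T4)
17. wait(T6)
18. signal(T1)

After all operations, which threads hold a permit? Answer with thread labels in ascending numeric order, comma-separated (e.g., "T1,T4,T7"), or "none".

Step 1: wait(T5) -> count=0 queue=[] holders={T5}
Step 2: wait(T4) -> count=0 queue=[T4] holders={T5}
Step 3: signal(T5) -> count=0 queue=[] holders={T4}
Step 4: signal(T4) -> count=1 queue=[] holders={none}
Step 5: wait(T4) -> count=0 queue=[] holders={T4}
Step 6: wait(T5) -> count=0 queue=[T5] holders={T4}
Step 7: signal(T4) -> count=0 queue=[] holders={T5}
Step 8: wait(T4) -> count=0 queue=[T4] holders={T5}
Step 9: signal(T5) -> count=0 queue=[] holders={T4}
Step 10: wait(T1) -> count=0 queue=[T1] holders={T4}
Step 11: wait(T5) -> count=0 queue=[T1,T5] holders={T4}
Step 12: wait(T3) -> count=0 queue=[T1,T5,T3] holders={T4}
Step 13: wait(T2) -> count=0 queue=[T1,T5,T3,T2] holders={T4}
Step 14: signal(T4) -> count=0 queue=[T5,T3,T2] holders={T1}
Step 15: wait(T7) -> count=0 queue=[T5,T3,T2,T7] holders={T1}
Step 16: wait(T4) -> count=0 queue=[T5,T3,T2,T7,T4] holders={T1}
Step 17: wait(T6) -> count=0 queue=[T5,T3,T2,T7,T4,T6] holders={T1}
Step 18: signal(T1) -> count=0 queue=[T3,T2,T7,T4,T6] holders={T5}
Final holders: T5

Answer: T5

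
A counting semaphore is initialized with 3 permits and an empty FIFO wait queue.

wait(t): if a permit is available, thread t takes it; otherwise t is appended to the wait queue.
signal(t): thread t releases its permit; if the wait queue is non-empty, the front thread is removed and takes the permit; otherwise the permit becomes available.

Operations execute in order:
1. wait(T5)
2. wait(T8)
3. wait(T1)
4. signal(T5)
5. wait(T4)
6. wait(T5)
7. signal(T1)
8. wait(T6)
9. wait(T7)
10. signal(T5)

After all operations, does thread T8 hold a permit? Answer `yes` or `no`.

Step 1: wait(T5) -> count=2 queue=[] holders={T5}
Step 2: wait(T8) -> count=1 queue=[] holders={T5,T8}
Step 3: wait(T1) -> count=0 queue=[] holders={T1,T5,T8}
Step 4: signal(T5) -> count=1 queue=[] holders={T1,T8}
Step 5: wait(T4) -> count=0 queue=[] holders={T1,T4,T8}
Step 6: wait(T5) -> count=0 queue=[T5] holders={T1,T4,T8}
Step 7: signal(T1) -> count=0 queue=[] holders={T4,T5,T8}
Step 8: wait(T6) -> count=0 queue=[T6] holders={T4,T5,T8}
Step 9: wait(T7) -> count=0 queue=[T6,T7] holders={T4,T5,T8}
Step 10: signal(T5) -> count=0 queue=[T7] holders={T4,T6,T8}
Final holders: {T4,T6,T8} -> T8 in holders

Answer: yes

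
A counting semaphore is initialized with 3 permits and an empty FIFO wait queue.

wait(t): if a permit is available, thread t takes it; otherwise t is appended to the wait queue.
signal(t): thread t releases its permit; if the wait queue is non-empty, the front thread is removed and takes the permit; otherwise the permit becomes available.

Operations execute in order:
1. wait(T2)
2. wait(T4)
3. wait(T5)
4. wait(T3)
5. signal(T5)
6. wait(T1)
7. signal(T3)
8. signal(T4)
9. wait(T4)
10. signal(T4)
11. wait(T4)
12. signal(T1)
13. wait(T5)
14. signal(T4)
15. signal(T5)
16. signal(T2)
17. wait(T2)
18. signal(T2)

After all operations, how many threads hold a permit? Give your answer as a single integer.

Step 1: wait(T2) -> count=2 queue=[] holders={T2}
Step 2: wait(T4) -> count=1 queue=[] holders={T2,T4}
Step 3: wait(T5) -> count=0 queue=[] holders={T2,T4,T5}
Step 4: wait(T3) -> count=0 queue=[T3] holders={T2,T4,T5}
Step 5: signal(T5) -> count=0 queue=[] holders={T2,T3,T4}
Step 6: wait(T1) -> count=0 queue=[T1] holders={T2,T3,T4}
Step 7: signal(T3) -> count=0 queue=[] holders={T1,T2,T4}
Step 8: signal(T4) -> count=1 queue=[] holders={T1,T2}
Step 9: wait(T4) -> count=0 queue=[] holders={T1,T2,T4}
Step 10: signal(T4) -> count=1 queue=[] holders={T1,T2}
Step 11: wait(T4) -> count=0 queue=[] holders={T1,T2,T4}
Step 12: signal(T1) -> count=1 queue=[] holders={T2,T4}
Step 13: wait(T5) -> count=0 queue=[] holders={T2,T4,T5}
Step 14: signal(T4) -> count=1 queue=[] holders={T2,T5}
Step 15: signal(T5) -> count=2 queue=[] holders={T2}
Step 16: signal(T2) -> count=3 queue=[] holders={none}
Step 17: wait(T2) -> count=2 queue=[] holders={T2}
Step 18: signal(T2) -> count=3 queue=[] holders={none}
Final holders: {none} -> 0 thread(s)

Answer: 0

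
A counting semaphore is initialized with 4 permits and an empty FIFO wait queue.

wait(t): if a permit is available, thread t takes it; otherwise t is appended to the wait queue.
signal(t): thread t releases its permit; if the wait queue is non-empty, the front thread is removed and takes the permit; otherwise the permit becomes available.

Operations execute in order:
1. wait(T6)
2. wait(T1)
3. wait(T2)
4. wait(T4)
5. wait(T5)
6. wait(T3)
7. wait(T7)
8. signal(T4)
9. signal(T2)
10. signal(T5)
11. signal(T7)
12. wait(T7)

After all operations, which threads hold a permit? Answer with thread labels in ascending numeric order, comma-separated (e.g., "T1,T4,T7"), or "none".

Step 1: wait(T6) -> count=3 queue=[] holders={T6}
Step 2: wait(T1) -> count=2 queue=[] holders={T1,T6}
Step 3: wait(T2) -> count=1 queue=[] holders={T1,T2,T6}
Step 4: wait(T4) -> count=0 queue=[] holders={T1,T2,T4,T6}
Step 5: wait(T5) -> count=0 queue=[T5] holders={T1,T2,T4,T6}
Step 6: wait(T3) -> count=0 queue=[T5,T3] holders={T1,T2,T4,T6}
Step 7: wait(T7) -> count=0 queue=[T5,T3,T7] holders={T1,T2,T4,T6}
Step 8: signal(T4) -> count=0 queue=[T3,T7] holders={T1,T2,T5,T6}
Step 9: signal(T2) -> count=0 queue=[T7] holders={T1,T3,T5,T6}
Step 10: signal(T5) -> count=0 queue=[] holders={T1,T3,T6,T7}
Step 11: signal(T7) -> count=1 queue=[] holders={T1,T3,T6}
Step 12: wait(T7) -> count=0 queue=[] holders={T1,T3,T6,T7}
Final holders: T1,T3,T6,T7

Answer: T1,T3,T6,T7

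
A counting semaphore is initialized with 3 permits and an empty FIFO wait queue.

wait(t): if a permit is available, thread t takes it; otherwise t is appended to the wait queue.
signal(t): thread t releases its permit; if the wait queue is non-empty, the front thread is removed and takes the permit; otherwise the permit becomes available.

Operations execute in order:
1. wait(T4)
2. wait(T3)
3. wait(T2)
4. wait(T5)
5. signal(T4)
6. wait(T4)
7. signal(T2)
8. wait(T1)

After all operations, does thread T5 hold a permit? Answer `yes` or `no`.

Step 1: wait(T4) -> count=2 queue=[] holders={T4}
Step 2: wait(T3) -> count=1 queue=[] holders={T3,T4}
Step 3: wait(T2) -> count=0 queue=[] holders={T2,T3,T4}
Step 4: wait(T5) -> count=0 queue=[T5] holders={T2,T3,T4}
Step 5: signal(T4) -> count=0 queue=[] holders={T2,T3,T5}
Step 6: wait(T4) -> count=0 queue=[T4] holders={T2,T3,T5}
Step 7: signal(T2) -> count=0 queue=[] holders={T3,T4,T5}
Step 8: wait(T1) -> count=0 queue=[T1] holders={T3,T4,T5}
Final holders: {T3,T4,T5} -> T5 in holders

Answer: yes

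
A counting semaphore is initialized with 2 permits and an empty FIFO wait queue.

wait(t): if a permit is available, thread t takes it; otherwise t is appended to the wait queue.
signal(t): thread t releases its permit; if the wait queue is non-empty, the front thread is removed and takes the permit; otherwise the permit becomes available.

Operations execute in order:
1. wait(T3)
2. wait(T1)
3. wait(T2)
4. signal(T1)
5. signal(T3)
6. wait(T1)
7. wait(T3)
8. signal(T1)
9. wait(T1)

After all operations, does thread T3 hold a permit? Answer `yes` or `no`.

Step 1: wait(T3) -> count=1 queue=[] holders={T3}
Step 2: wait(T1) -> count=0 queue=[] holders={T1,T3}
Step 3: wait(T2) -> count=0 queue=[T2] holders={T1,T3}
Step 4: signal(T1) -> count=0 queue=[] holders={T2,T3}
Step 5: signal(T3) -> count=1 queue=[] holders={T2}
Step 6: wait(T1) -> count=0 queue=[] holders={T1,T2}
Step 7: wait(T3) -> count=0 queue=[T3] holders={T1,T2}
Step 8: signal(T1) -> count=0 queue=[] holders={T2,T3}
Step 9: wait(T1) -> count=0 queue=[T1] holders={T2,T3}
Final holders: {T2,T3} -> T3 in holders

Answer: yes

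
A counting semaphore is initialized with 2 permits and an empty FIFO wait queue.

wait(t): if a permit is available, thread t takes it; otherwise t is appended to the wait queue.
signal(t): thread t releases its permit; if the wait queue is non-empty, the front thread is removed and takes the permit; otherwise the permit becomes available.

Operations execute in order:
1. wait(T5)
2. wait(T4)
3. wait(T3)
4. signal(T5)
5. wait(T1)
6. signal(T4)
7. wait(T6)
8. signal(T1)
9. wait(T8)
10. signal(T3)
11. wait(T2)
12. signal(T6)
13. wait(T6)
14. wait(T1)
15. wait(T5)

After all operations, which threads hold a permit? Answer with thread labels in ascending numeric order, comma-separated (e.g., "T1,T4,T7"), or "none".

Answer: T2,T8

Derivation:
Step 1: wait(T5) -> count=1 queue=[] holders={T5}
Step 2: wait(T4) -> count=0 queue=[] holders={T4,T5}
Step 3: wait(T3) -> count=0 queue=[T3] holders={T4,T5}
Step 4: signal(T5) -> count=0 queue=[] holders={T3,T4}
Step 5: wait(T1) -> count=0 queue=[T1] holders={T3,T4}
Step 6: signal(T4) -> count=0 queue=[] holders={T1,T3}
Step 7: wait(T6) -> count=0 queue=[T6] holders={T1,T3}
Step 8: signal(T1) -> count=0 queue=[] holders={T3,T6}
Step 9: wait(T8) -> count=0 queue=[T8] holders={T3,T6}
Step 10: signal(T3) -> count=0 queue=[] holders={T6,T8}
Step 11: wait(T2) -> count=0 queue=[T2] holders={T6,T8}
Step 12: signal(T6) -> count=0 queue=[] holders={T2,T8}
Step 13: wait(T6) -> count=0 queue=[T6] holders={T2,T8}
Step 14: wait(T1) -> count=0 queue=[T6,T1] holders={T2,T8}
Step 15: wait(T5) -> count=0 queue=[T6,T1,T5] holders={T2,T8}
Final holders: T2,T8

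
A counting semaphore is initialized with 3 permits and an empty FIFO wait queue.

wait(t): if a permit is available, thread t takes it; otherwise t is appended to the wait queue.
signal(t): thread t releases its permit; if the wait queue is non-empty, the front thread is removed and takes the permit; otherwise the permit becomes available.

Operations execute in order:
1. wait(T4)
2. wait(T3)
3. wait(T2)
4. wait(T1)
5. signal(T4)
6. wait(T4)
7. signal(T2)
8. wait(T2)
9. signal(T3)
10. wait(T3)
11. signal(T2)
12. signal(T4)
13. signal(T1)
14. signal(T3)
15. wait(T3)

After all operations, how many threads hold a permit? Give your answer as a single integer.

Step 1: wait(T4) -> count=2 queue=[] holders={T4}
Step 2: wait(T3) -> count=1 queue=[] holders={T3,T4}
Step 3: wait(T2) -> count=0 queue=[] holders={T2,T3,T4}
Step 4: wait(T1) -> count=0 queue=[T1] holders={T2,T3,T4}
Step 5: signal(T4) -> count=0 queue=[] holders={T1,T2,T3}
Step 6: wait(T4) -> count=0 queue=[T4] holders={T1,T2,T3}
Step 7: signal(T2) -> count=0 queue=[] holders={T1,T3,T4}
Step 8: wait(T2) -> count=0 queue=[T2] holders={T1,T3,T4}
Step 9: signal(T3) -> count=0 queue=[] holders={T1,T2,T4}
Step 10: wait(T3) -> count=0 queue=[T3] holders={T1,T2,T4}
Step 11: signal(T2) -> count=0 queue=[] holders={T1,T3,T4}
Step 12: signal(T4) -> count=1 queue=[] holders={T1,T3}
Step 13: signal(T1) -> count=2 queue=[] holders={T3}
Step 14: signal(T3) -> count=3 queue=[] holders={none}
Step 15: wait(T3) -> count=2 queue=[] holders={T3}
Final holders: {T3} -> 1 thread(s)

Answer: 1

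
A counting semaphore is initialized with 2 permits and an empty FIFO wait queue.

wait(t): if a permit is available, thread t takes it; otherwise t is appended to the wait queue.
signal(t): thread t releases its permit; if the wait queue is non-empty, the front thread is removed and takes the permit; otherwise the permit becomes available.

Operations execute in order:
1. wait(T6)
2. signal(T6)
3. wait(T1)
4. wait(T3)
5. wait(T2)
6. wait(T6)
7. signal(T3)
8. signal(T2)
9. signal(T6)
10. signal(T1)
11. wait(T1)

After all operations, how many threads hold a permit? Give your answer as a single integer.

Step 1: wait(T6) -> count=1 queue=[] holders={T6}
Step 2: signal(T6) -> count=2 queue=[] holders={none}
Step 3: wait(T1) -> count=1 queue=[] holders={T1}
Step 4: wait(T3) -> count=0 queue=[] holders={T1,T3}
Step 5: wait(T2) -> count=0 queue=[T2] holders={T1,T3}
Step 6: wait(T6) -> count=0 queue=[T2,T6] holders={T1,T3}
Step 7: signal(T3) -> count=0 queue=[T6] holders={T1,T2}
Step 8: signal(T2) -> count=0 queue=[] holders={T1,T6}
Step 9: signal(T6) -> count=1 queue=[] holders={T1}
Step 10: signal(T1) -> count=2 queue=[] holders={none}
Step 11: wait(T1) -> count=1 queue=[] holders={T1}
Final holders: {T1} -> 1 thread(s)

Answer: 1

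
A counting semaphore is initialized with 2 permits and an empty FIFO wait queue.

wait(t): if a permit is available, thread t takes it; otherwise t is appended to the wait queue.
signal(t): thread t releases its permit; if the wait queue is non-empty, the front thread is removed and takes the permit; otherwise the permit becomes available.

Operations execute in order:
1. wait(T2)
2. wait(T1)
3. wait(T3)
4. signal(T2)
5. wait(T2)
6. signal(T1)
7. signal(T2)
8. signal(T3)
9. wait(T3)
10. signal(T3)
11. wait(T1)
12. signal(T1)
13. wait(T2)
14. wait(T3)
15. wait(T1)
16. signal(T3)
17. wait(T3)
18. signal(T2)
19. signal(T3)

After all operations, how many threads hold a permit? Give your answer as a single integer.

Step 1: wait(T2) -> count=1 queue=[] holders={T2}
Step 2: wait(T1) -> count=0 queue=[] holders={T1,T2}
Step 3: wait(T3) -> count=0 queue=[T3] holders={T1,T2}
Step 4: signal(T2) -> count=0 queue=[] holders={T1,T3}
Step 5: wait(T2) -> count=0 queue=[T2] holders={T1,T3}
Step 6: signal(T1) -> count=0 queue=[] holders={T2,T3}
Step 7: signal(T2) -> count=1 queue=[] holders={T3}
Step 8: signal(T3) -> count=2 queue=[] holders={none}
Step 9: wait(T3) -> count=1 queue=[] holders={T3}
Step 10: signal(T3) -> count=2 queue=[] holders={none}
Step 11: wait(T1) -> count=1 queue=[] holders={T1}
Step 12: signal(T1) -> count=2 queue=[] holders={none}
Step 13: wait(T2) -> count=1 queue=[] holders={T2}
Step 14: wait(T3) -> count=0 queue=[] holders={T2,T3}
Step 15: wait(T1) -> count=0 queue=[T1] holders={T2,T3}
Step 16: signal(T3) -> count=0 queue=[] holders={T1,T2}
Step 17: wait(T3) -> count=0 queue=[T3] holders={T1,T2}
Step 18: signal(T2) -> count=0 queue=[] holders={T1,T3}
Step 19: signal(T3) -> count=1 queue=[] holders={T1}
Final holders: {T1} -> 1 thread(s)

Answer: 1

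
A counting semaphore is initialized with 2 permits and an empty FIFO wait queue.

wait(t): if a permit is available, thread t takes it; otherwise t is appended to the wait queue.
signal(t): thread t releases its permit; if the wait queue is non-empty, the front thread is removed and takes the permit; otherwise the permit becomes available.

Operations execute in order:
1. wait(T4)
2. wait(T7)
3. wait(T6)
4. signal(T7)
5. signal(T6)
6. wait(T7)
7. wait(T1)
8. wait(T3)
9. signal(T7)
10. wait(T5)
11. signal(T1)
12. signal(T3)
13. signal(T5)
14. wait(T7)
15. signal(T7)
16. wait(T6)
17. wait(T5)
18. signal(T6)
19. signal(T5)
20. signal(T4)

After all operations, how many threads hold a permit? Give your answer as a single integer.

Answer: 0

Derivation:
Step 1: wait(T4) -> count=1 queue=[] holders={T4}
Step 2: wait(T7) -> count=0 queue=[] holders={T4,T7}
Step 3: wait(T6) -> count=0 queue=[T6] holders={T4,T7}
Step 4: signal(T7) -> count=0 queue=[] holders={T4,T6}
Step 5: signal(T6) -> count=1 queue=[] holders={T4}
Step 6: wait(T7) -> count=0 queue=[] holders={T4,T7}
Step 7: wait(T1) -> count=0 queue=[T1] holders={T4,T7}
Step 8: wait(T3) -> count=0 queue=[T1,T3] holders={T4,T7}
Step 9: signal(T7) -> count=0 queue=[T3] holders={T1,T4}
Step 10: wait(T5) -> count=0 queue=[T3,T5] holders={T1,T4}
Step 11: signal(T1) -> count=0 queue=[T5] holders={T3,T4}
Step 12: signal(T3) -> count=0 queue=[] holders={T4,T5}
Step 13: signal(T5) -> count=1 queue=[] holders={T4}
Step 14: wait(T7) -> count=0 queue=[] holders={T4,T7}
Step 15: signal(T7) -> count=1 queue=[] holders={T4}
Step 16: wait(T6) -> count=0 queue=[] holders={T4,T6}
Step 17: wait(T5) -> count=0 queue=[T5] holders={T4,T6}
Step 18: signal(T6) -> count=0 queue=[] holders={T4,T5}
Step 19: signal(T5) -> count=1 queue=[] holders={T4}
Step 20: signal(T4) -> count=2 queue=[] holders={none}
Final holders: {none} -> 0 thread(s)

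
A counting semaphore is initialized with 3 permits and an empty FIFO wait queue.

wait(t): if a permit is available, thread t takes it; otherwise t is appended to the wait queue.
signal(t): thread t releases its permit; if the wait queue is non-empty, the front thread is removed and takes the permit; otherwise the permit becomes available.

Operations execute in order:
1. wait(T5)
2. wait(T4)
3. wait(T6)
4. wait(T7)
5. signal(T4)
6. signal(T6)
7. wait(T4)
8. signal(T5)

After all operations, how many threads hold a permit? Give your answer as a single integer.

Step 1: wait(T5) -> count=2 queue=[] holders={T5}
Step 2: wait(T4) -> count=1 queue=[] holders={T4,T5}
Step 3: wait(T6) -> count=0 queue=[] holders={T4,T5,T6}
Step 4: wait(T7) -> count=0 queue=[T7] holders={T4,T5,T6}
Step 5: signal(T4) -> count=0 queue=[] holders={T5,T6,T7}
Step 6: signal(T6) -> count=1 queue=[] holders={T5,T7}
Step 7: wait(T4) -> count=0 queue=[] holders={T4,T5,T7}
Step 8: signal(T5) -> count=1 queue=[] holders={T4,T7}
Final holders: {T4,T7} -> 2 thread(s)

Answer: 2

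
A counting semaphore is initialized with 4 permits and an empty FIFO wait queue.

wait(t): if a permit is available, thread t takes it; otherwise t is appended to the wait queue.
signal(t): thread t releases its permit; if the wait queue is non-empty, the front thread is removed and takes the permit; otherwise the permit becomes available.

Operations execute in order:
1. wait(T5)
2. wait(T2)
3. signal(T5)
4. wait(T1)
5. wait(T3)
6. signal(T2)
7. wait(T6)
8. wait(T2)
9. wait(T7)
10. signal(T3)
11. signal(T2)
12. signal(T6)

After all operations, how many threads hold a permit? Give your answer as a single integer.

Step 1: wait(T5) -> count=3 queue=[] holders={T5}
Step 2: wait(T2) -> count=2 queue=[] holders={T2,T5}
Step 3: signal(T5) -> count=3 queue=[] holders={T2}
Step 4: wait(T1) -> count=2 queue=[] holders={T1,T2}
Step 5: wait(T3) -> count=1 queue=[] holders={T1,T2,T3}
Step 6: signal(T2) -> count=2 queue=[] holders={T1,T3}
Step 7: wait(T6) -> count=1 queue=[] holders={T1,T3,T6}
Step 8: wait(T2) -> count=0 queue=[] holders={T1,T2,T3,T6}
Step 9: wait(T7) -> count=0 queue=[T7] holders={T1,T2,T3,T6}
Step 10: signal(T3) -> count=0 queue=[] holders={T1,T2,T6,T7}
Step 11: signal(T2) -> count=1 queue=[] holders={T1,T6,T7}
Step 12: signal(T6) -> count=2 queue=[] holders={T1,T7}
Final holders: {T1,T7} -> 2 thread(s)

Answer: 2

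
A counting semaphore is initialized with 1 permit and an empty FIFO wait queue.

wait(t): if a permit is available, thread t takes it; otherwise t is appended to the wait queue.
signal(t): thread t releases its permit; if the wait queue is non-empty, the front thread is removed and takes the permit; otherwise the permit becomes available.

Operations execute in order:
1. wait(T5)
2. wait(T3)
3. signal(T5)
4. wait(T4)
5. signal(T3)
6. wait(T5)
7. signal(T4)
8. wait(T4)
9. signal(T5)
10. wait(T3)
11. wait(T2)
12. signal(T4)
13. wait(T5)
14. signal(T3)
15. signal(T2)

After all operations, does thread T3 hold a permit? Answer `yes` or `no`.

Step 1: wait(T5) -> count=0 queue=[] holders={T5}
Step 2: wait(T3) -> count=0 queue=[T3] holders={T5}
Step 3: signal(T5) -> count=0 queue=[] holders={T3}
Step 4: wait(T4) -> count=0 queue=[T4] holders={T3}
Step 5: signal(T3) -> count=0 queue=[] holders={T4}
Step 6: wait(T5) -> count=0 queue=[T5] holders={T4}
Step 7: signal(T4) -> count=0 queue=[] holders={T5}
Step 8: wait(T4) -> count=0 queue=[T4] holders={T5}
Step 9: signal(T5) -> count=0 queue=[] holders={T4}
Step 10: wait(T3) -> count=0 queue=[T3] holders={T4}
Step 11: wait(T2) -> count=0 queue=[T3,T2] holders={T4}
Step 12: signal(T4) -> count=0 queue=[T2] holders={T3}
Step 13: wait(T5) -> count=0 queue=[T2,T5] holders={T3}
Step 14: signal(T3) -> count=0 queue=[T5] holders={T2}
Step 15: signal(T2) -> count=0 queue=[] holders={T5}
Final holders: {T5} -> T3 not in holders

Answer: no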